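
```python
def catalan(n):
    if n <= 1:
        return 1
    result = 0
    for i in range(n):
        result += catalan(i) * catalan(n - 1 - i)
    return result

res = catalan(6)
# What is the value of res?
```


catalan(6)
= sum of catalan(i) * catalan(6-1-i) for i in 0..5
First compute sub-values bottom-up:
  catalan(0) = 1, catalan(1) = 1
  catalan(2) = 1*1 + 1*1 = 2
  catalan(3) = 1*2 + 1*1 + 2*1 = 5
  catalan(4) = 1*5 + 1*2 + 2*1 + 5*1 = 14
  catalan(5) = 1*14 + 1*5 + 2*2 + 5*1 + 14*1 = 42
Now catalan(6):
  catalan(0)*catalan(5) = 1*42 = 42
  catalan(1)*catalan(4) = 1*14 = 14
  catalan(2)*catalan(3) = 2*5 = 10
  catalan(3)*catalan(2) = 5*2 = 10
  catalan(4)*catalan(1) = 14*1 = 14
  catalan(5)*catalan(0) = 42*1 = 42
= 42 + 14 + 10 + 10 + 14 + 42
= 132


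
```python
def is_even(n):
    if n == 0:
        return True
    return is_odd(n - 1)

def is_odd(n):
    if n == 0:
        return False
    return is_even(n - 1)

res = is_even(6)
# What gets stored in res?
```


is_even(6)
= is_odd(5)
= is_even(4)
= is_odd(3)
= is_even(2)
= is_odd(1)
= is_even(0)
n == 0: return True
= True


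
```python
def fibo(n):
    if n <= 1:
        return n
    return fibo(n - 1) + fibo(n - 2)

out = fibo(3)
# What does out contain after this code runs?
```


fibo(3)
= fibo(2) + fibo(1)
Computing bottom-up: fibo(0)=0, fibo(1)=1, fibo(2)=1, fibo(3)=2
= 2


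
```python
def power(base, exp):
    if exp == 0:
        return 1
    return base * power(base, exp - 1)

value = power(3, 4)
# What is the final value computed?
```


power(3, 4)
= 3 * power(3, 3)
= 3 * 3 * power(3, 2)
= 3 * 3 * 3 * power(3, 1)
= 3 * 3 * 3 * 3 * power(3, 0)
= 3 * 3 * 3 * 3 * 1
= 81


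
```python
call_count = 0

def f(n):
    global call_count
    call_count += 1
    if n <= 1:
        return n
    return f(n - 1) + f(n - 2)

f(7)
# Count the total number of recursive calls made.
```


f(7) calls f(6) and f(5); each non-base call branches into two more.
Let C(k) = total number of calls made by f(k), including the call to f(k) itself.
Base cases: C(0) = 1, C(1) = 1
Recurrence: C(k) = 1 + C(k-1) + C(k-2)
  C(2) = 1 + C(1) + C(0) = 1 + 1 + 1 = 3
  C(3) = 1 + C(2) + C(1) = 1 + 3 + 1 = 5
  C(4) = 1 + C(3) + C(2) = 1 + 5 + 3 = 9
  C(5) = 1 + C(4) + C(3) = 1 + 9 + 5 = 15
  C(6) = 1 + C(5) + C(4) = 1 + 15 + 9 = 25
  C(7) = 1 + C(6) + C(5) = 1 + 25 + 15 = 41
Total calls = C(7) = 41


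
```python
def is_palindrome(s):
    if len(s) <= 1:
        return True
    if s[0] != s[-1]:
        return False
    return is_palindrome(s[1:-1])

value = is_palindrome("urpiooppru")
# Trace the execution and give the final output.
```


is_palindrome("urpiooppru")
"urpiooppru": s[0]='u' == s[-1]='u' -> is_palindrome("rpiooppr")
"rpiooppr": s[0]='r' == s[-1]='r' -> is_palindrome("pioopp")
"pioopp": s[0]='p' == s[-1]='p' -> is_palindrome("ioop")
"ioop": s[0]='i' != s[-1]='p' -> False
= False


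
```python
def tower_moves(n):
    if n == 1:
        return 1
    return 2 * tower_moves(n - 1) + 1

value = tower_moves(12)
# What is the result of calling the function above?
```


tower_moves(12)
= 2 * tower_moves(11) + 1
= 2 * (2 * tower_moves(10) + 1) + 1
= 2 * (2 * (2 * tower_moves(9) + 1) + 1) + 1
= 2 * (2 * (2 * (2 * tower_moves(8) + 1) + 1) + 1) + 1
= 2 * (2 * (2 * (2 * (2 * tower_moves(7) + 1) + 1) + 1) + 1) + 1
= 2 * (2 * (2 * (2 * (2 * (2 * tower_moves(6) + 1) + 1) + 1) + 1) + 1) + 1
= 2 * (2 * (2 * (2 * (2 * (2 * (2 * tower_moves(5) + 1) + 1) + 1) + 1) + 1) + 1) + 1
= 2 * (2 * (2 * (2 * (2 * (2 * (2 * (2 * tower_moves(4) + 1) + 1) + 1) + 1) + 1) + 1) + 1) + 1
= 2 * (2 * (2 * (2 * (2 * (2 * (2 * (2 * (2 * tower_moves(3) + 1) + 1) + 1) + 1) + 1) + 1) + 1) + 1) + 1
= 2 * (2 * (2 * (2 * (2 * (2 * (2 * (2 * (2 * (2 * tower_moves(2) + 1) + 1) + 1) + 1) + 1) + 1) + 1) + 1) + 1) + 1
= 2 * (2 * (2 * (2 * (2 * (2 * (2 * (2 * (2 * (2 * (2 * tower_moves(1) + 1) + 1) + 1) + 1) + 1) + 1) + 1) + 1) + 1) + 1) + 1
Now compute bottom-up:
tower_moves(1) = 1
tower_moves(2) = 2 * 1 + 1 = 3
tower_moves(3) = 2 * 3 + 1 = 7
tower_moves(4) = 2 * 7 + 1 = 15
tower_moves(5) = 2 * 15 + 1 = 31
tower_moves(6) = 2 * 31 + 1 = 63
tower_moves(7) = 2 * 63 + 1 = 127
tower_moves(8) = 2 * 127 + 1 = 255
tower_moves(9) = 2 * 255 + 1 = 511
tower_moves(10) = 2 * 511 + 1 = 1023
tower_moves(11) = 2 * 1023 + 1 = 2047
tower_moves(12) = 2 * 2047 + 1 = 4095
= 4095


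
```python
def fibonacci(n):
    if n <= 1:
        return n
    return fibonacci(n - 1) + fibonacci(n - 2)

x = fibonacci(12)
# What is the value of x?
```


fibonacci(12)
= fibonacci(11) + fibonacci(10)
= (fibonacci(10) + fibonacci(9)) + fibonacci(10)
Computing bottom-up: fibonacci(0)=0, fibonacci(1)=1, fibonacci(2)=1, fibonacci(3)=2, fibonacci(4)=3, fibonacci(5)=5, fibonacci(6)=8, fibonacci(7)=13, fibonacci(8)=21, fibonacci(9)=34, fibonacci(10)=55, fibonacci(11)=89, fibonacci(12)=144
= 144


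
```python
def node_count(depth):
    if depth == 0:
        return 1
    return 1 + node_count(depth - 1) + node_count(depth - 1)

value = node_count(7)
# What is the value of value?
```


node_count(7)
= 1 + node_count(6) + node_count(6)
= 1 + 2 * node_count(6)
node_count(k) = 2^(k+1) - 1
node_count(0) = 1
node_count(1) = 3
node_count(2) = 7
node_count(3) = 15
node_count(4) = 31
node_count(7) = 2^8 - 1 = 255


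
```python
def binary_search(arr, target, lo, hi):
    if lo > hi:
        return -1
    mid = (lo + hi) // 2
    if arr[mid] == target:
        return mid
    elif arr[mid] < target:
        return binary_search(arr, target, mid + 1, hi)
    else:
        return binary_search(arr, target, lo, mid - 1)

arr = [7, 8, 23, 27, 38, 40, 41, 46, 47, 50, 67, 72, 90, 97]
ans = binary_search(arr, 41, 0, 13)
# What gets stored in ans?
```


binary_search(arr, 41, 0, 13)
lo=0, hi=13, mid=6, arr[mid]=41
arr[6] == 41, found at index 6
= 6


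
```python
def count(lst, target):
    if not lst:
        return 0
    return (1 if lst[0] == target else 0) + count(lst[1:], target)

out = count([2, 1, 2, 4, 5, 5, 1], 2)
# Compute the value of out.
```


count([2, 1, 2, 4, 5, 5, 1], 2)
lst[0]=2 == 2: 1 + count([1, 2, 4, 5, 5, 1], 2)
lst[0]=1 != 2: 0 + count([2, 4, 5, 5, 1], 2)
lst[0]=2 == 2: 1 + count([4, 5, 5, 1], 2)
lst[0]=4 != 2: 0 + count([5, 5, 1], 2)
lst[0]=5 != 2: 0 + count([5, 1], 2)
lst[0]=5 != 2: 0 + count([1], 2)
lst[0]=1 != 2: 0 + count([], 2)
= 2


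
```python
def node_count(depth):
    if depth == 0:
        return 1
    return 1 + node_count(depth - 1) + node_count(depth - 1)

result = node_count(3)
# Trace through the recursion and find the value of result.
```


node_count(3)
= 1 + node_count(2) + node_count(2)
= 1 + 2 * node_count(2)
node_count(k) = 2^(k+1) - 1
node_count(0) = 1
node_count(1) = 3
node_count(2) = 7
node_count(3) = 15
node_count(3) = 2^4 - 1 = 15


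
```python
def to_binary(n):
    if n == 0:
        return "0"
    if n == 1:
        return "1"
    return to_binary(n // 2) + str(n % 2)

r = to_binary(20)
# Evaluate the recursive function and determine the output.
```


to_binary(20)
= to_binary(10) + "0"
= to_binary(5) + "0" + "0"
= to_binary(2) + "1" + "0" + "0"
= to_binary(1) + "0" + "1" + "0" + "0"
= "1" + "0" + "1" + "0" + "0"
= "10100"


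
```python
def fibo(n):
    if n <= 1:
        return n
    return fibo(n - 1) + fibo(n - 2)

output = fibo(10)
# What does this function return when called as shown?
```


fibo(10)
= fibo(9) + fibo(8)
= (fibo(8) + fibo(7)) + fibo(8)
Computing bottom-up: fibo(0)=0, fibo(1)=1, fibo(2)=1, fibo(3)=2, fibo(4)=3, fibo(5)=5, fibo(6)=8, fibo(7)=13, fibo(8)=21, fibo(9)=34, fibo(10)=55
= 55


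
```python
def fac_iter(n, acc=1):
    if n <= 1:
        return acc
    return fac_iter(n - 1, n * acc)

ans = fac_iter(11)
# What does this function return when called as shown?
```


fac_iter(11, 1)
= fac_iter(10, 11 * 1) = fac_iter(10, 11)
= fac_iter(9, 10 * 11) = fac_iter(9, 110)
= fac_iter(8, 9 * 110) = fac_iter(8, 990)
= fac_iter(7, 8 * 990) = fac_iter(7, 7920)
= fac_iter(6, 7 * 7920) = fac_iter(6, 55440)
= fac_iter(5, 6 * 55440) = fac_iter(5, 332640)
= fac_iter(4, 5 * 332640) = fac_iter(4, 1663200)
= fac_iter(3, 4 * 1663200) = fac_iter(3, 6652800)
= fac_iter(2, 3 * 6652800) = fac_iter(2, 19958400)
= fac_iter(1, 2 * 19958400) = fac_iter(1, 39916800)
n <= 1, return acc = 39916800


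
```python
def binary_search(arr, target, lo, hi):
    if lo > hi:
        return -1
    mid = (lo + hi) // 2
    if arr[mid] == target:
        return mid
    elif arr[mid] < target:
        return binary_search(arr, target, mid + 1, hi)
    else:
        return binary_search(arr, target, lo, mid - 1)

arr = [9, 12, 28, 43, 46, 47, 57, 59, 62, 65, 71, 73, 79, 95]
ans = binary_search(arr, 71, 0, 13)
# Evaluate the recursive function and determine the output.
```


binary_search(arr, 71, 0, 13)
lo=0, hi=13, mid=6, arr[mid]=57
57 < 71, search right half
lo=7, hi=13, mid=10, arr[mid]=71
arr[10] == 71, found at index 10
= 10


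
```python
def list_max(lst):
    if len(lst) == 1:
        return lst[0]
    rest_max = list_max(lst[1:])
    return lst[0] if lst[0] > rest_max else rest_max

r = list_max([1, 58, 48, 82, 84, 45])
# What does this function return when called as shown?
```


list_max([1, 58, 48, 82, 84, 45])
= compare 1 with list_max([58, 48, 82, 84, 45])
= compare 58 with list_max([48, 82, 84, 45])
= compare 48 with list_max([82, 84, 45])
= compare 82 with list_max([84, 45])
= compare 84 with list_max([45])
Base: list_max([45]) = 45
compare 84 with 45: max = 84
compare 82 with 84: max = 84
compare 48 with 84: max = 84
compare 58 with 84: max = 84
compare 1 with 84: max = 84
= 84


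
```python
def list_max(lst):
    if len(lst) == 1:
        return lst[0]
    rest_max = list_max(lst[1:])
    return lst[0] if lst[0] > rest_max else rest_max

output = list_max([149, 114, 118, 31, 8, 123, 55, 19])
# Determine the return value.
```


list_max([149, 114, 118, 31, 8, 123, 55, 19])
= compare 149 with list_max([114, 118, 31, 8, 123, 55, 19])
= compare 114 with list_max([118, 31, 8, 123, 55, 19])
= compare 118 with list_max([31, 8, 123, 55, 19])
= compare 31 with list_max([8, 123, 55, 19])
= compare 8 with list_max([123, 55, 19])
= compare 123 with list_max([55, 19])
= compare 55 with list_max([19])
Base: list_max([19]) = 19
compare 55 with 19: max = 55
compare 123 with 55: max = 123
compare 8 with 123: max = 123
compare 31 with 123: max = 123
compare 118 with 123: max = 123
compare 114 with 123: max = 123
compare 149 with 123: max = 149
= 149


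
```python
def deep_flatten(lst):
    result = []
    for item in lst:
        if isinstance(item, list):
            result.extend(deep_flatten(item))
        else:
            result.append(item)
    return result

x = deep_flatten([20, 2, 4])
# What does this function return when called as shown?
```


deep_flatten([20, 2, 4])
Processing each element:
  20 is not a list -> append 20
  2 is not a list -> append 2
  4 is not a list -> append 4
= [20, 2, 4]


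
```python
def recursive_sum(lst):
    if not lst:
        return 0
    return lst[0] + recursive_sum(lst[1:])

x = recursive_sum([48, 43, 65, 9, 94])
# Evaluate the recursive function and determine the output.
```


recursive_sum([48, 43, 65, 9, 94])
= 48 + recursive_sum([43, 65, 9, 94])
= 48 + 43 + recursive_sum([65, 9, 94])
= 48 + 43 + 65 + recursive_sum([9, 94])
= 48 + 43 + 65 + 9 + recursive_sum([94])
= 48 + 43 + 65 + 9 + 94 + recursive_sum([])
= 48 + 43 + 65 + 9 + 94 + 0
= 259


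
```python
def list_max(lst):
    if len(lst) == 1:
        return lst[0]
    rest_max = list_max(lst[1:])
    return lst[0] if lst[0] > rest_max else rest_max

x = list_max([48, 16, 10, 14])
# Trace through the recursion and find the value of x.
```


list_max([48, 16, 10, 14])
= compare 48 with list_max([16, 10, 14])
= compare 16 with list_max([10, 14])
= compare 10 with list_max([14])
Base: list_max([14]) = 14
compare 10 with 14: max = 14
compare 16 with 14: max = 16
compare 48 with 16: max = 48
= 48


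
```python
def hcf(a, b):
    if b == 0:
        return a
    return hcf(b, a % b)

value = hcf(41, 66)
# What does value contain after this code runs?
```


hcf(41, 66)
= hcf(66, 41 % 66) = hcf(66, 41)
= hcf(41, 66 % 41) = hcf(41, 25)
= hcf(25, 41 % 25) = hcf(25, 16)
= hcf(16, 25 % 16) = hcf(16, 9)
= hcf(9, 16 % 9) = hcf(9, 7)
= hcf(7, 9 % 7) = hcf(7, 2)
= hcf(2, 7 % 2) = hcf(2, 1)
= hcf(1, 2 % 1) = hcf(1, 0)
b == 0, return a = 1


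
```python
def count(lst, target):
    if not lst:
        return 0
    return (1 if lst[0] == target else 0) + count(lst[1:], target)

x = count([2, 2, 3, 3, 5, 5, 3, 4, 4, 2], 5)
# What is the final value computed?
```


count([2, 2, 3, 3, 5, 5, 3, 4, 4, 2], 5)
lst[0]=2 != 5: 0 + count([2, 3, 3, 5, 5, 3, 4, 4, 2], 5)
lst[0]=2 != 5: 0 + count([3, 3, 5, 5, 3, 4, 4, 2], 5)
lst[0]=3 != 5: 0 + count([3, 5, 5, 3, 4, 4, 2], 5)
lst[0]=3 != 5: 0 + count([5, 5, 3, 4, 4, 2], 5)
lst[0]=5 == 5: 1 + count([5, 3, 4, 4, 2], 5)
lst[0]=5 == 5: 1 + count([3, 4, 4, 2], 5)
lst[0]=3 != 5: 0 + count([4, 4, 2], 5)
lst[0]=4 != 5: 0 + count([4, 2], 5)
lst[0]=4 != 5: 0 + count([2], 5)
lst[0]=2 != 5: 0 + count([], 5)
= 2


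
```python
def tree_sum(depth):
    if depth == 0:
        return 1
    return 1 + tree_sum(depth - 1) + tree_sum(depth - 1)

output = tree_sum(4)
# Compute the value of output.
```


tree_sum(4)
= 1 + tree_sum(3) + tree_sum(3)
= 1 + 2 * tree_sum(3)
tree_sum(k) = 2^(k+1) - 1
tree_sum(0) = 1
tree_sum(1) = 3
tree_sum(2) = 7
tree_sum(3) = 15
tree_sum(4) = 31
tree_sum(4) = 2^5 - 1 = 31


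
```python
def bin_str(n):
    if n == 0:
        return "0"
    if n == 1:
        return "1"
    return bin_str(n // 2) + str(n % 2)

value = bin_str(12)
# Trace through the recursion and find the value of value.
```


bin_str(12)
= bin_str(6) + "0"
= bin_str(3) + "0" + "0"
= bin_str(1) + "1" + "0" + "0"
= "1" + "1" + "0" + "0"
= "1100"


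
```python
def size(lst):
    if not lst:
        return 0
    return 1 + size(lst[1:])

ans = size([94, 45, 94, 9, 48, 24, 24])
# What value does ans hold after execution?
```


size([94, 45, 94, 9, 48, 24, 24])
= 1 + size([45, 94, 9, 48, 24, 24])
= 1 + 1 + size([94, 9, 48, 24, 24])
= 1 + 1 + 1 + size([9, 48, 24, 24])
= 1 + 1 + 1 + 1 + size([48, 24, 24])
= 1 + 1 + 1 + 1 + 1 + size([24, 24])
= 1 + 1 + 1 + 1 + 1 + 1 + size([24])
= 1 + 1 + 1 + 1 + 1 + 1 + 1 + size([])
= 1 + 1 + 1 + 1 + 1 + 1 + 1 + 0
= 7


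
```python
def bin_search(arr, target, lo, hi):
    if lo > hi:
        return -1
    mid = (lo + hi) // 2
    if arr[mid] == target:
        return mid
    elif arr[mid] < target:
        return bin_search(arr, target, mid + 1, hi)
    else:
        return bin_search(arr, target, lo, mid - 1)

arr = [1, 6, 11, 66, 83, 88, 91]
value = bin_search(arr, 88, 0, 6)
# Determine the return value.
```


bin_search(arr, 88, 0, 6)
lo=0, hi=6, mid=3, arr[mid]=66
66 < 88, search right half
lo=4, hi=6, mid=5, arr[mid]=88
arr[5] == 88, found at index 5
= 5


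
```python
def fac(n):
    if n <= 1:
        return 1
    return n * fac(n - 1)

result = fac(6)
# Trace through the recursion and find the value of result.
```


fac(6)
= 6 * fac(5)
= 6 * 5 * fac(4)
= 6 * 5 * 4 * fac(3)
= 6 * 5 * 4 * 3 * fac(2)
= 6 * 5 * 4 * 3 * 2 * fac(1)
= 6 * 5 * 4 * 3 * 2 * 1
= 720


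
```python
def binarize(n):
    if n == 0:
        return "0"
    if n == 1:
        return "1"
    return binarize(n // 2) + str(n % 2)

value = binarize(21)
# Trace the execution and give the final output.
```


binarize(21)
= binarize(10) + "1"
= binarize(5) + "0" + "1"
= binarize(2) + "1" + "0" + "1"
= binarize(1) + "0" + "1" + "0" + "1"
= "1" + "0" + "1" + "0" + "1"
= "10101"


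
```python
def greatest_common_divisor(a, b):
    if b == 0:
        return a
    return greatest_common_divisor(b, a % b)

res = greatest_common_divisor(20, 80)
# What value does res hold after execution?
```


greatest_common_divisor(20, 80)
= greatest_common_divisor(80, 20 % 80) = greatest_common_divisor(80, 20)
= greatest_common_divisor(20, 80 % 20) = greatest_common_divisor(20, 0)
b == 0, return a = 20


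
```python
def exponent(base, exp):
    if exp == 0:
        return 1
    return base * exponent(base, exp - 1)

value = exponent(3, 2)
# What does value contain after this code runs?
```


exponent(3, 2)
= 3 * exponent(3, 1)
= 3 * 3 * exponent(3, 0)
= 3 * 3 * 1
= 9


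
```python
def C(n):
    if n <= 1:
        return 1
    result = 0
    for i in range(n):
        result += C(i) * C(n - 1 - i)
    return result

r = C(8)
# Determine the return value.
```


C(8)
= sum of C(i) * C(8-1-i) for i in 0..7
First compute sub-values bottom-up:
  C(0) = 1, C(1) = 1
  C(2) = 1*1 + 1*1 = 2
  C(3) = 1*2 + 1*1 + 2*1 = 5
  C(4) = 1*5 + 1*2 + 2*1 + 5*1 = 14
  C(5) = 1*14 + 1*5 + 2*2 + 5*1 + 14*1 = 42
  C(6) = 1*42 + 1*14 + 2*5 + 5*2 + 14*1 + 42*1 = 132
  C(7) = 1*132 + 1*42 + 2*14 + 5*5 + 14*2 + 42*1 + 132*1 = 429
Now C(8):
  C(0)*C(7) = 1*429 = 429
  C(1)*C(6) = 1*132 = 132
  C(2)*C(5) = 2*42 = 84
  C(3)*C(4) = 5*14 = 70
  C(4)*C(3) = 14*5 = 70
  C(5)*C(2) = 42*2 = 84
  C(6)*C(1) = 132*1 = 132
  C(7)*C(0) = 429*1 = 429
= 429 + 132 + 84 + 70 + 70 + 84 + 132 + 429
= 1430


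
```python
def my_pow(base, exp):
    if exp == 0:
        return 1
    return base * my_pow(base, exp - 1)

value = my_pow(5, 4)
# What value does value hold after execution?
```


my_pow(5, 4)
= 5 * my_pow(5, 3)
= 5 * 5 * my_pow(5, 2)
= 5 * 5 * 5 * my_pow(5, 1)
= 5 * 5 * 5 * 5 * my_pow(5, 0)
= 5 * 5 * 5 * 5 * 1
= 625


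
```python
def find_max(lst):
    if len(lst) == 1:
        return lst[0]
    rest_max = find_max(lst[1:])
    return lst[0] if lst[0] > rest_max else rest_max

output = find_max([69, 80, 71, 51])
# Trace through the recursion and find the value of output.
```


find_max([69, 80, 71, 51])
= compare 69 with find_max([80, 71, 51])
= compare 80 with find_max([71, 51])
= compare 71 with find_max([51])
Base: find_max([51]) = 51
compare 71 with 51: max = 71
compare 80 with 71: max = 80
compare 69 with 80: max = 80
= 80


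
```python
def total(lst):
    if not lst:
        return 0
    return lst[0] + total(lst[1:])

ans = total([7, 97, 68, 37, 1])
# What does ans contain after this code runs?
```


total([7, 97, 68, 37, 1])
= 7 + total([97, 68, 37, 1])
= 7 + 97 + total([68, 37, 1])
= 7 + 97 + 68 + total([37, 1])
= 7 + 97 + 68 + 37 + total([1])
= 7 + 97 + 68 + 37 + 1 + total([])
= 7 + 97 + 68 + 37 + 1 + 0
= 210


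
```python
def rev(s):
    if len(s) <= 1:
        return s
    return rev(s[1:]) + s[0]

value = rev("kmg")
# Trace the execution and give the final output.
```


rev("kmg")
= rev("mg") + "k"
= rev("g") + "m" + "k"
= "g" + "m" + "k"
= "gmk"


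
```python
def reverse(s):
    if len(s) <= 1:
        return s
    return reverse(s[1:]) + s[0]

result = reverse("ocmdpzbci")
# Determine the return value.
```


reverse("ocmdpzbci")
= reverse("cmdpzbci") + "o"
= reverse("mdpzbci") + "c" + "o"
= reverse("dpzbci") + "m" + "c" + "o"
= reverse("pzbci") + "d" + "m" + "c" + "o"
= reverse("zbci") + "p" + "d" + "m" + "c" + "o"
= reverse("bci") + "z" + "p" + "d" + "m" + "c" + "o"
= reverse("ci") + "b" + "z" + "p" + "d" + "m" + "c" + "o"
= reverse("i") + "c" + "b" + "z" + "p" + "d" + "m" + "c" + "o"
= "i" + "c" + "b" + "z" + "p" + "d" + "m" + "c" + "o"
= "icbzpdmco"


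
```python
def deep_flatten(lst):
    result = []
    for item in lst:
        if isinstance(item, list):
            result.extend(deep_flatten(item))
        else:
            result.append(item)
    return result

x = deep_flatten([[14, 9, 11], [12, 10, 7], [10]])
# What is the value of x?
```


deep_flatten([[14, 9, 11], [12, 10, 7], [10]])
Processing each element:
  [14, 9, 11] is a list -> deep_flatten recursively -> [14, 9, 11]
  [12, 10, 7] is a list -> deep_flatten recursively -> [12, 10, 7]
  [10] is a list -> deep_flatten recursively -> [10]
= [14, 9, 11, 12, 10, 7, 10]


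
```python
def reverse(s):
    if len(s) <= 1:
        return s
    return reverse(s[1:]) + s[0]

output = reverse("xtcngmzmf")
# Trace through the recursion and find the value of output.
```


reverse("xtcngmzmf")
= reverse("tcngmzmf") + "x"
= reverse("cngmzmf") + "t" + "x"
= reverse("ngmzmf") + "c" + "t" + "x"
= reverse("gmzmf") + "n" + "c" + "t" + "x"
= reverse("mzmf") + "g" + "n" + "c" + "t" + "x"
= reverse("zmf") + "m" + "g" + "n" + "c" + "t" + "x"
= reverse("mf") + "z" + "m" + "g" + "n" + "c" + "t" + "x"
= reverse("f") + "m" + "z" + "m" + "g" + "n" + "c" + "t" + "x"
= "f" + "m" + "z" + "m" + "g" + "n" + "c" + "t" + "x"
= "fmzmgnctx"


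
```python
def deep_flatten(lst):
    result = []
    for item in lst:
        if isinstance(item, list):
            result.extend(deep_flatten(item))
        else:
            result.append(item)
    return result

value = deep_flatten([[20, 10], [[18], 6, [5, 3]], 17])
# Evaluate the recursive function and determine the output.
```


deep_flatten([[20, 10], [[18], 6, [5, 3]], 17])
Processing each element:
  [20, 10] is a list -> deep_flatten recursively -> [20, 10]
  [[18], 6, [5, 3]] is a list -> deep_flatten recursively -> [18, 6, 5, 3]
  17 is not a list -> append 17
= [20, 10, 18, 6, 5, 3, 17]


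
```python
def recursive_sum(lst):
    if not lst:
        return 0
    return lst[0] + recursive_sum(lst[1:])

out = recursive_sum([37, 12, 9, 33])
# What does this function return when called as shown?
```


recursive_sum([37, 12, 9, 33])
= 37 + recursive_sum([12, 9, 33])
= 37 + 12 + recursive_sum([9, 33])
= 37 + 12 + 9 + recursive_sum([33])
= 37 + 12 + 9 + 33 + recursive_sum([])
= 37 + 12 + 9 + 33 + 0
= 91


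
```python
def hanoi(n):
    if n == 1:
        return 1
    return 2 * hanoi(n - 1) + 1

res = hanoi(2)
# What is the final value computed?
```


hanoi(2)
= 2 * hanoi(1) + 1
Now compute bottom-up:
hanoi(1) = 1
hanoi(2) = 2 * 1 + 1 = 3
= 3


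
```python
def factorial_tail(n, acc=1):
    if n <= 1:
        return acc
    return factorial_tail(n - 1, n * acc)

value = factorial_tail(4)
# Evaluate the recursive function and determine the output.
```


factorial_tail(4, 1)
= factorial_tail(3, 4 * 1) = factorial_tail(3, 4)
= factorial_tail(2, 3 * 4) = factorial_tail(2, 12)
= factorial_tail(1, 2 * 12) = factorial_tail(1, 24)
n <= 1, return acc = 24


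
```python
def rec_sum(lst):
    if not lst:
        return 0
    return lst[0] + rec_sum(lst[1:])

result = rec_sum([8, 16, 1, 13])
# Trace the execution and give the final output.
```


rec_sum([8, 16, 1, 13])
= 8 + rec_sum([16, 1, 13])
= 8 + 16 + rec_sum([1, 13])
= 8 + 16 + 1 + rec_sum([13])
= 8 + 16 + 1 + 13 + rec_sum([])
= 8 + 16 + 1 + 13 + 0
= 38


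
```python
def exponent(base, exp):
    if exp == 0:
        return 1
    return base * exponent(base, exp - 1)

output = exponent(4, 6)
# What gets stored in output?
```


exponent(4, 6)
= 4 * exponent(4, 5)
= 4 * 4 * exponent(4, 4)
= 4 * 4 * 4 * exponent(4, 3)
= 4 * 4 * 4 * 4 * exponent(4, 2)
= 4 * 4 * 4 * 4 * 4 * exponent(4, 1)
= 4 * 4 * 4 * 4 * 4 * 4 * exponent(4, 0)
= 4 * 4 * 4 * 4 * 4 * 4 * 1
= 4096


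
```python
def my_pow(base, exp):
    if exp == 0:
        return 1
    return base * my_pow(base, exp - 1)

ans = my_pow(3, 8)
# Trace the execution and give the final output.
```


my_pow(3, 8)
= 3 * my_pow(3, 7)
= 3 * 3 * my_pow(3, 6)
= 3 * 3 * 3 * my_pow(3, 5)
= 3 * 3 * 3 * 3 * my_pow(3, 4)
= 3 * 3 * 3 * 3 * 3 * my_pow(3, 3)
= 3 * 3 * 3 * 3 * 3 * 3 * my_pow(3, 2)
= 3 * 3 * 3 * 3 * 3 * 3 * 3 * my_pow(3, 1)
= 3 * 3 * 3 * 3 * 3 * 3 * 3 * 3 * my_pow(3, 0)
= 3 * 3 * 3 * 3 * 3 * 3 * 3 * 3 * 1
= 6561


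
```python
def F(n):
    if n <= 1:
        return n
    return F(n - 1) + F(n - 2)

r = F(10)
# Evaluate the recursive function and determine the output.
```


F(10)
= F(9) + F(8)
= (F(8) + F(7)) + F(8)
Computing bottom-up: F(0)=0, F(1)=1, F(2)=1, F(3)=2, F(4)=3, F(5)=5, F(6)=8, F(7)=13, F(8)=21, F(9)=34, F(10)=55
= 55


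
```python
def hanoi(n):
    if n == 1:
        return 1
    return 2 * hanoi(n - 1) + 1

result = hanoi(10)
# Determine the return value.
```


hanoi(10)
= 2 * hanoi(9) + 1
= 2 * (2 * hanoi(8) + 1) + 1
= 2 * (2 * (2 * hanoi(7) + 1) + 1) + 1
= 2 * (2 * (2 * (2 * hanoi(6) + 1) + 1) + 1) + 1
= 2 * (2 * (2 * (2 * (2 * hanoi(5) + 1) + 1) + 1) + 1) + 1
= 2 * (2 * (2 * (2 * (2 * (2 * hanoi(4) + 1) + 1) + 1) + 1) + 1) + 1
= 2 * (2 * (2 * (2 * (2 * (2 * (2 * hanoi(3) + 1) + 1) + 1) + 1) + 1) + 1) + 1
= 2 * (2 * (2 * (2 * (2 * (2 * (2 * (2 * hanoi(2) + 1) + 1) + 1) + 1) + 1) + 1) + 1) + 1
= 2 * (2 * (2 * (2 * (2 * (2 * (2 * (2 * (2 * hanoi(1) + 1) + 1) + 1) + 1) + 1) + 1) + 1) + 1) + 1
Now compute bottom-up:
hanoi(1) = 1
hanoi(2) = 2 * 1 + 1 = 3
hanoi(3) = 2 * 3 + 1 = 7
hanoi(4) = 2 * 7 + 1 = 15
hanoi(5) = 2 * 15 + 1 = 31
hanoi(6) = 2 * 31 + 1 = 63
hanoi(7) = 2 * 63 + 1 = 127
hanoi(8) = 2 * 127 + 1 = 255
hanoi(9) = 2 * 255 + 1 = 511
hanoi(10) = 2 * 511 + 1 = 1023
= 1023


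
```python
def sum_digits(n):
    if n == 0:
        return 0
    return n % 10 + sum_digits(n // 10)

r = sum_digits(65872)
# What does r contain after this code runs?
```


sum_digits(65872)
= 2 + sum_digits(6587)
= 2 + 7 + sum_digits(658)
= 2 + 7 + 8 + sum_digits(65)
= 2 + 7 + 8 + 5 + sum_digits(6)
= 2 + 7 + 8 + 5 + 6 + sum_digits(0)
= 2 + 7 + 8 + 5 + 6 + 0
= 28


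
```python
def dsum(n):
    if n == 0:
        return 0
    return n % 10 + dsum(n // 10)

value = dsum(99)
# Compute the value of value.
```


dsum(99)
= 9 + dsum(9)
= 9 + 9 + dsum(0)
= 9 + 9 + 0
= 18


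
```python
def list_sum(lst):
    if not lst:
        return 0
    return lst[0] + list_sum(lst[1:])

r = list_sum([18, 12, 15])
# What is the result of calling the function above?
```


list_sum([18, 12, 15])
= 18 + list_sum([12, 15])
= 18 + 12 + list_sum([15])
= 18 + 12 + 15 + list_sum([])
= 18 + 12 + 15 + 0
= 45


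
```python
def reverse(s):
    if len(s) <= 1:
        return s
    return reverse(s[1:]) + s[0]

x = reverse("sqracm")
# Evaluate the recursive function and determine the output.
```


reverse("sqracm")
= reverse("qracm") + "s"
= reverse("racm") + "q" + "s"
= reverse("acm") + "r" + "q" + "s"
= reverse("cm") + "a" + "r" + "q" + "s"
= reverse("m") + "c" + "a" + "r" + "q" + "s"
= "m" + "c" + "a" + "r" + "q" + "s"
= "mcarqs"


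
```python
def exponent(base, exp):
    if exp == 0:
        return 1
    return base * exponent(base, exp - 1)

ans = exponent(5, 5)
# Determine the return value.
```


exponent(5, 5)
= 5 * exponent(5, 4)
= 5 * 5 * exponent(5, 3)
= 5 * 5 * 5 * exponent(5, 2)
= 5 * 5 * 5 * 5 * exponent(5, 1)
= 5 * 5 * 5 * 5 * 5 * exponent(5, 0)
= 5 * 5 * 5 * 5 * 5 * 1
= 3125


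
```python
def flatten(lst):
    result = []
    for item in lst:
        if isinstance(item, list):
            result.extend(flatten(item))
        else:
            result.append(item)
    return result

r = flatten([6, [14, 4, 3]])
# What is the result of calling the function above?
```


flatten([6, [14, 4, 3]])
Processing each element:
  6 is not a list -> append 6
  [14, 4, 3] is a list -> flatten recursively -> [14, 4, 3]
= [6, 14, 4, 3]


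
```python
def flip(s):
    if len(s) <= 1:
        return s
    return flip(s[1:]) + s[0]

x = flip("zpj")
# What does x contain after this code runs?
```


flip("zpj")
= flip("pj") + "z"
= flip("j") + "p" + "z"
= "j" + "p" + "z"
= "jpz"


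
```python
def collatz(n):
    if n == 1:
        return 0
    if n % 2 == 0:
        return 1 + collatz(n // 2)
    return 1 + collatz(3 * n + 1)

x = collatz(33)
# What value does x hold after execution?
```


collatz(33)
33 is odd -> 3*33+1 = 100 -> collatz(100)
100 is even -> collatz(50)
50 is even -> collatz(25)
25 is odd -> 3*25+1 = 76 -> collatz(76)
76 is even -> collatz(38)
38 is even -> collatz(19)
19 is odd -> 3*19+1 = 58 -> collatz(58)
58 is even -> collatz(29)
29 is odd -> 3*29+1 = 88 -> collatz(88)
88 is even -> collatz(44)
44 is even -> collatz(22)
22 is even -> collatz(11)
11 is odd -> 3*11+1 = 34 -> collatz(34)
34 is even -> collatz(17)
17 is odd -> 3*17+1 = 52 -> collatz(52)
52 is even -> collatz(26)
26 is even -> collatz(13)
13 is odd -> 3*13+1 = 40 -> collatz(40)
40 is even -> collatz(20)
20 is even -> collatz(10)
10 is even -> collatz(5)
5 is odd -> 3*5+1 = 16 -> collatz(16)
16 is even -> collatz(8)
8 is even -> collatz(4)
4 is even -> collatz(2)
2 is even -> collatz(1)
Reached 1 after 26 steps
= 26


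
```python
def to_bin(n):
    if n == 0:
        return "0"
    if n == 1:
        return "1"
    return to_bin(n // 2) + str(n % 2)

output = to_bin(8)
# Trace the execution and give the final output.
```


to_bin(8)
= to_bin(4) + "0"
= to_bin(2) + "0" + "0"
= to_bin(1) + "0" + "0" + "0"
= "1" + "0" + "0" + "0"
= "1000"


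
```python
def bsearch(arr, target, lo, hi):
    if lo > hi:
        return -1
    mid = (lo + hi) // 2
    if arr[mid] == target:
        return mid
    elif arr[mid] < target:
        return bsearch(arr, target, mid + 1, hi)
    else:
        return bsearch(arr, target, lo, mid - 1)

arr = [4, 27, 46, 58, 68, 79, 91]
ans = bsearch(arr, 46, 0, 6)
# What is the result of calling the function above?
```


bsearch(arr, 46, 0, 6)
lo=0, hi=6, mid=3, arr[mid]=58
58 > 46, search left half
lo=0, hi=2, mid=1, arr[mid]=27
27 < 46, search right half
lo=2, hi=2, mid=2, arr[mid]=46
arr[2] == 46, found at index 2
= 2


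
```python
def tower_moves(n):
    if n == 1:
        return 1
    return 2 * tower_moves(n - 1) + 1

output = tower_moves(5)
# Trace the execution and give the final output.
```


tower_moves(5)
= 2 * tower_moves(4) + 1
= 2 * (2 * tower_moves(3) + 1) + 1
= 2 * (2 * (2 * tower_moves(2) + 1) + 1) + 1
= 2 * (2 * (2 * (2 * tower_moves(1) + 1) + 1) + 1) + 1
Now compute bottom-up:
tower_moves(1) = 1
tower_moves(2) = 2 * 1 + 1 = 3
tower_moves(3) = 2 * 3 + 1 = 7
tower_moves(4) = 2 * 7 + 1 = 15
tower_moves(5) = 2 * 15 + 1 = 31
= 31


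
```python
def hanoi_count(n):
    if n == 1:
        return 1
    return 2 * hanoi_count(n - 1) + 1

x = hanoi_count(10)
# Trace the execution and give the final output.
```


hanoi_count(10)
= 2 * hanoi_count(9) + 1
= 2 * (2 * hanoi_count(8) + 1) + 1
= 2 * (2 * (2 * hanoi_count(7) + 1) + 1) + 1
= 2 * (2 * (2 * (2 * hanoi_count(6) + 1) + 1) + 1) + 1
= 2 * (2 * (2 * (2 * (2 * hanoi_count(5) + 1) + 1) + 1) + 1) + 1
= 2 * (2 * (2 * (2 * (2 * (2 * hanoi_count(4) + 1) + 1) + 1) + 1) + 1) + 1
= 2 * (2 * (2 * (2 * (2 * (2 * (2 * hanoi_count(3) + 1) + 1) + 1) + 1) + 1) + 1) + 1
= 2 * (2 * (2 * (2 * (2 * (2 * (2 * (2 * hanoi_count(2) + 1) + 1) + 1) + 1) + 1) + 1) + 1) + 1
= 2 * (2 * (2 * (2 * (2 * (2 * (2 * (2 * (2 * hanoi_count(1) + 1) + 1) + 1) + 1) + 1) + 1) + 1) + 1) + 1
Now compute bottom-up:
hanoi_count(1) = 1
hanoi_count(2) = 2 * 1 + 1 = 3
hanoi_count(3) = 2 * 3 + 1 = 7
hanoi_count(4) = 2 * 7 + 1 = 15
hanoi_count(5) = 2 * 15 + 1 = 31
hanoi_count(6) = 2 * 31 + 1 = 63
hanoi_count(7) = 2 * 63 + 1 = 127
hanoi_count(8) = 2 * 127 + 1 = 255
hanoi_count(9) = 2 * 255 + 1 = 511
hanoi_count(10) = 2 * 511 + 1 = 1023
= 1023


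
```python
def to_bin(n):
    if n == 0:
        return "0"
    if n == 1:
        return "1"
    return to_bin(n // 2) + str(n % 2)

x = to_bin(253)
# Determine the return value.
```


to_bin(253)
= to_bin(126) + "1"
= to_bin(63) + "0" + "1"
= to_bin(31) + "1" + "0" + "1"
= to_bin(15) + "1" + "1" + "0" + "1"
= to_bin(7) + "1" + "1" + "1" + "0" + "1"
= to_bin(3) + "1" + "1" + "1" + "1" + "0" + "1"
= to_bin(1) + "1" + "1" + "1" + "1" + "1" + "0" + "1"
= "1" + "1" + "1" + "1" + "1" + "1" + "0" + "1"
= "11111101"


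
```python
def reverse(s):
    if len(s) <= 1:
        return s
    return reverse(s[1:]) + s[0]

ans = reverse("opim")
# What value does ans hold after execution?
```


reverse("opim")
= reverse("pim") + "o"
= reverse("im") + "p" + "o"
= reverse("m") + "i" + "p" + "o"
= "m" + "i" + "p" + "o"
= "mipo"


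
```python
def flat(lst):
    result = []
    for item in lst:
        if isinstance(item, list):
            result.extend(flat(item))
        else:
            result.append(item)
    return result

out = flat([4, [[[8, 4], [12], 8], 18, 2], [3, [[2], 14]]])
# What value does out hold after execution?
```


flat([4, [[[8, 4], [12], 8], 18, 2], [3, [[2], 14]]])
Processing each element:
  4 is not a list -> append 4
  [[[8, 4], [12], 8], 18, 2] is a list -> flat recursively -> [8, 4, 12, 8, 18, 2]
  [3, [[2], 14]] is a list -> flat recursively -> [3, 2, 14]
= [4, 8, 4, 12, 8, 18, 2, 3, 2, 14]


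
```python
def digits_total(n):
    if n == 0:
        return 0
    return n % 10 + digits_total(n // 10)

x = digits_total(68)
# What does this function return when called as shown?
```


digits_total(68)
= 8 + digits_total(6)
= 8 + 6 + digits_total(0)
= 8 + 6 + 0
= 14


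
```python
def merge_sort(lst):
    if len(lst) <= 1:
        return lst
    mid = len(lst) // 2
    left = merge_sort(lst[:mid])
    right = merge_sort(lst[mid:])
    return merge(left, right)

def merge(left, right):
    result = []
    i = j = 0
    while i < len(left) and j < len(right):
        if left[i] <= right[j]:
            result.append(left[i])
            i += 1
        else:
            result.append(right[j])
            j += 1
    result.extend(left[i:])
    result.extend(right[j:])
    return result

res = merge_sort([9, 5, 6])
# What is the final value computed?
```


merge_sort([9, 5, 6])
Split into [9] and [5, 6]
Left sorted: [9]
Right sorted: [5, 6]
Merge [9] and [5, 6]
= [5, 6, 9]


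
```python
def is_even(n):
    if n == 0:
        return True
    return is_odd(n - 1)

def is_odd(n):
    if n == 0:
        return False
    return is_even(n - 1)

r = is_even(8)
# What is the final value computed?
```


is_even(8)
= is_odd(7)
= is_even(6)
= is_odd(5)
= is_even(4)
= is_odd(3)
= is_even(2)
= is_odd(1)
= is_even(0)
n == 0: return True
= True


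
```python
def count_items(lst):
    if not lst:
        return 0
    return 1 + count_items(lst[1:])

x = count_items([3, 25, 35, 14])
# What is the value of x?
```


count_items([3, 25, 35, 14])
= 1 + count_items([25, 35, 14])
= 1 + 1 + count_items([35, 14])
= 1 + 1 + 1 + count_items([14])
= 1 + 1 + 1 + 1 + count_items([])
= 1 + 1 + 1 + 1 + 0
= 4


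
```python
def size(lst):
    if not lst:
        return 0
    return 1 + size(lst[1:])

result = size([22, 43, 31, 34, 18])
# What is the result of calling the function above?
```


size([22, 43, 31, 34, 18])
= 1 + size([43, 31, 34, 18])
= 1 + 1 + size([31, 34, 18])
= 1 + 1 + 1 + size([34, 18])
= 1 + 1 + 1 + 1 + size([18])
= 1 + 1 + 1 + 1 + 1 + size([])
= 1 + 1 + 1 + 1 + 1 + 0
= 5


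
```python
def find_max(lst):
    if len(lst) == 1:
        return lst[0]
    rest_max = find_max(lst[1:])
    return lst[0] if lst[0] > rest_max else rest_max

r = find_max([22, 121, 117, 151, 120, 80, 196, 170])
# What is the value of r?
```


find_max([22, 121, 117, 151, 120, 80, 196, 170])
= compare 22 with find_max([121, 117, 151, 120, 80, 196, 170])
= compare 121 with find_max([117, 151, 120, 80, 196, 170])
= compare 117 with find_max([151, 120, 80, 196, 170])
= compare 151 with find_max([120, 80, 196, 170])
= compare 120 with find_max([80, 196, 170])
= compare 80 with find_max([196, 170])
= compare 196 with find_max([170])
Base: find_max([170]) = 170
compare 196 with 170: max = 196
compare 80 with 196: max = 196
compare 120 with 196: max = 196
compare 151 with 196: max = 196
compare 117 with 196: max = 196
compare 121 with 196: max = 196
compare 22 with 196: max = 196
= 196


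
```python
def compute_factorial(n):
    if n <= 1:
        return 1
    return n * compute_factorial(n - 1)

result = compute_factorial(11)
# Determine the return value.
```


compute_factorial(11)
= 11 * compute_factorial(10)
= 11 * 10 * compute_factorial(9)
= 11 * 10 * 9 * compute_factorial(8)
= 11 * 10 * 9 * 8 * compute_factorial(7)
= 11 * 10 * 9 * 8 * 7 * compute_factorial(6)
= 11 * 10 * 9 * 8 * 7 * 6 * compute_factorial(5)
= 11 * 10 * 9 * 8 * 7 * 6 * 5 * compute_factorial(4)
= 11 * 10 * 9 * 8 * 7 * 6 * 5 * 4 * compute_factorial(3)
= 11 * 10 * 9 * 8 * 7 * 6 * 5 * 4 * 3 * compute_factorial(2)
= 11 * 10 * 9 * 8 * 7 * 6 * 5 * 4 * 3 * 2 * compute_factorial(1)
= 11 * 10 * 9 * 8 * 7 * 6 * 5 * 4 * 3 * 2 * 1
= 39916800


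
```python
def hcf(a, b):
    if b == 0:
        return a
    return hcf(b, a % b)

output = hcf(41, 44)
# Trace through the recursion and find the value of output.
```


hcf(41, 44)
= hcf(44, 41 % 44) = hcf(44, 41)
= hcf(41, 44 % 41) = hcf(41, 3)
= hcf(3, 41 % 3) = hcf(3, 2)
= hcf(2, 3 % 2) = hcf(2, 1)
= hcf(1, 2 % 1) = hcf(1, 0)
b == 0, return a = 1


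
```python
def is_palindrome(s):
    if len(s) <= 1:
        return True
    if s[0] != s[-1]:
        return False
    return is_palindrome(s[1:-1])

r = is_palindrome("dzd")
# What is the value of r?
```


is_palindrome("dzd")
"dzd": s[0]='d' == s[-1]='d' -> is_palindrome("z")
"z": len <= 1 -> True
= True


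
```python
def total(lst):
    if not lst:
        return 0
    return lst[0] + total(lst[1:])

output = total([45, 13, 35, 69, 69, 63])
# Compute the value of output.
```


total([45, 13, 35, 69, 69, 63])
= 45 + total([13, 35, 69, 69, 63])
= 45 + 13 + total([35, 69, 69, 63])
= 45 + 13 + 35 + total([69, 69, 63])
= 45 + 13 + 35 + 69 + total([69, 63])
= 45 + 13 + 35 + 69 + 69 + total([63])
= 45 + 13 + 35 + 69 + 69 + 63 + total([])
= 45 + 13 + 35 + 69 + 69 + 63 + 0
= 294


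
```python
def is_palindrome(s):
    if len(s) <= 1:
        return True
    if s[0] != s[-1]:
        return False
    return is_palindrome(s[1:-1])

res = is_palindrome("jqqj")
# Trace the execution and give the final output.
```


is_palindrome("jqqj")
"jqqj": s[0]='j' == s[-1]='j' -> is_palindrome("qq")
"qq": s[0]='q' == s[-1]='q' -> is_palindrome("")
"": len <= 1 -> True
= True


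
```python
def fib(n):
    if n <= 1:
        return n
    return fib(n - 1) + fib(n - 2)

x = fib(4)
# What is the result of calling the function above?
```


fib(4)
= fib(3) + fib(2)
= (fib(2) + fib(1)) + fib(2)
Computing bottom-up: fib(0)=0, fib(1)=1, fib(2)=1, fib(3)=2, fib(4)=3
= 3


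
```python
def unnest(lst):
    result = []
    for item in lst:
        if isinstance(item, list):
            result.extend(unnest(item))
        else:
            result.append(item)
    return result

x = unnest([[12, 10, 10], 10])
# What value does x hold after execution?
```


unnest([[12, 10, 10], 10])
Processing each element:
  [12, 10, 10] is a list -> unnest recursively -> [12, 10, 10]
  10 is not a list -> append 10
= [12, 10, 10, 10]


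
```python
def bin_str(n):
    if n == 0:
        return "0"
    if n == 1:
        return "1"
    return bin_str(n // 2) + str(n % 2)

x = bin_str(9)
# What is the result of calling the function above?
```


bin_str(9)
= bin_str(4) + "1"
= bin_str(2) + "0" + "1"
= bin_str(1) + "0" + "0" + "1"
= "1" + "0" + "0" + "1"
= "1001"


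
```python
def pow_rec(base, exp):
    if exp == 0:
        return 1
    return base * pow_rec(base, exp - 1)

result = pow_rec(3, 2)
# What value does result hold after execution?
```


pow_rec(3, 2)
= 3 * pow_rec(3, 1)
= 3 * 3 * pow_rec(3, 0)
= 3 * 3 * 1
= 9


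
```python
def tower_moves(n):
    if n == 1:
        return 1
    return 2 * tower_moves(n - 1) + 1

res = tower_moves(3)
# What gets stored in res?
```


tower_moves(3)
= 2 * tower_moves(2) + 1
= 2 * (2 * tower_moves(1) + 1) + 1
Now compute bottom-up:
tower_moves(1) = 1
tower_moves(2) = 2 * 1 + 1 = 3
tower_moves(3) = 2 * 3 + 1 = 7
= 7


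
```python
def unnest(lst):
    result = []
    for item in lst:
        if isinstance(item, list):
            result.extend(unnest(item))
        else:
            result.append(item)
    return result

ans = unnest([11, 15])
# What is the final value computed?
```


unnest([11, 15])
Processing each element:
  11 is not a list -> append 11
  15 is not a list -> append 15
= [11, 15]


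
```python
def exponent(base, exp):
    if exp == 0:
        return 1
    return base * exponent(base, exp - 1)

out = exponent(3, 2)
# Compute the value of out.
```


exponent(3, 2)
= 3 * exponent(3, 1)
= 3 * 3 * exponent(3, 0)
= 3 * 3 * 1
= 9


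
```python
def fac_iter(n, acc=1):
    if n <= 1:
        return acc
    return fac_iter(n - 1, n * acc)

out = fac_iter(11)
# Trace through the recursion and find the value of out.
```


fac_iter(11, 1)
= fac_iter(10, 11 * 1) = fac_iter(10, 11)
= fac_iter(9, 10 * 11) = fac_iter(9, 110)
= fac_iter(8, 9 * 110) = fac_iter(8, 990)
= fac_iter(7, 8 * 990) = fac_iter(7, 7920)
= fac_iter(6, 7 * 7920) = fac_iter(6, 55440)
= fac_iter(5, 6 * 55440) = fac_iter(5, 332640)
= fac_iter(4, 5 * 332640) = fac_iter(4, 1663200)
= fac_iter(3, 4 * 1663200) = fac_iter(3, 6652800)
= fac_iter(2, 3 * 6652800) = fac_iter(2, 19958400)
= fac_iter(1, 2 * 19958400) = fac_iter(1, 39916800)
n <= 1, return acc = 39916800
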